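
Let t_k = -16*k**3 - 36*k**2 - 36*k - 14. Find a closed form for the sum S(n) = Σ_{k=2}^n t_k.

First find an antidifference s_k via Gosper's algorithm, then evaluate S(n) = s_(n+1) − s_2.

r(k) = (8*k**3 + 42*k**2 + 78*k + 51)/(8*k**3 + 18*k**2 + 18*k + 7) after simplifying.
Gosper form: A/B · C(k+1)/C(k) with A=1, B=1, C=k**3 + 9*k**2/4 + 9*k/4 + 7/8.
Solve (1)·f(k+1) − (1)·f(k) = k**3 + 9*k**2/4 + 9*k/4 + 7/8.
Bound: deg f ≤ 4.
Coefficient equations give f(k) = k*(2*k**3 + 2*k**2 + 2*k + 1)/8.
Get s_k = R·t_k = 2*k*(-2*k**3 - 2*k**2 - 2*k - 1) with R(k) = B(k−1)f(k)/C(k) = k*(2*k**3 + 2*k**2 + 2*k + 1)/(8*k**3 + 18*k**2 + 18*k + 7).
s_(k+1) − s_k = -16*k**3 - 36*k**2 - 36*k - 14 = t_k.
Telescope: S(n) = s_(n+1) − s_(2) = -4*n**4 - 20*n**3 - 40*n**2 - 38*n - 14 − (-116) = -4*n**4 - 20*n**3 - 40*n**2 - 38*n + 102.

S(n) = -4*n**4 - 20*n**3 - 40*n**2 - 38*n + 102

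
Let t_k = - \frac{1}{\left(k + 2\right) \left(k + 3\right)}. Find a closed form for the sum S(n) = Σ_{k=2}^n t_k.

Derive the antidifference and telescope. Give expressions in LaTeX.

S(n) = \frac{1 - n}{4 \left(n + 3\right)}

Ratio r(k) = (k + 2)/(k + 4).
Take A(k)=k + 2, B(k)=k + 4, C(k)=1.
Set up (k + 2)·f(k+1) − (k + 3)·f(k) − (1) = 0.
Degrees (1,1,0) ⇒ d ≤ 1.
A polynomial solution: f(k) = k/2.
R(k) = B(k−1)·f(k)/C(k) = k*(k + 3)/2; s_k = R·t_k = -k/(2*k + 4).
Verify: -1/(k**2 + 5*k + 6) matches t_k.
Telescope: S(n) = s_(n+1) − s_(2) = (-n - 1)/(2*(n + 3)) − (-1/4) = (1 - n)/(4*(n + 3)).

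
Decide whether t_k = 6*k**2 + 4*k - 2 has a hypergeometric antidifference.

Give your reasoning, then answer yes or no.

t_(k+1)/t_k = (3*k**2 + 8*k + 4)/(3*k**2 + 2*k - 1).
Normal form (A,B,C) = (1, 1, k**2 + 2*k/3 - 1/3).
f must satisfy (1)·f(k+1) − (1)·f(k) = k**2 + 2*k/3 - 1/3.
deg f ≤ 3 (via 0,0,2).
Solving with deg f ≤ 3: f(k) = k*(k + 1)*(2*k - 3)/6.
Certificate R = B(k−1)f/C = k*(2*k - 3)/(2*(3*k - 1)) gives s_k = k*(2*k**2 - k - 3).
Check: Δs_k = 6*k**2 + 4*k - 2. ✓

Yes. s_k = k*(2*k**2 - k - 3).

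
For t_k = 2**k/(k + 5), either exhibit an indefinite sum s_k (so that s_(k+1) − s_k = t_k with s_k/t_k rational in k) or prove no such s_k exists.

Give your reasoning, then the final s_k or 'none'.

t_(k+1)/t_k = 2*(k + 5)/(k + 6).
Gosper form: A/B · C(k+1)/C(k) with A=2*k + 10, B=k + 6, C=1.
Key eq: (2*k + 10)·f(k+1) = (k + 5)·f(k) + (1).
deg f ≤ -1 (via 1,1,0).
Bound -1 < 0, so the key equation has no polynomial solution.

none (Gosper's algorithm certifies no s_k)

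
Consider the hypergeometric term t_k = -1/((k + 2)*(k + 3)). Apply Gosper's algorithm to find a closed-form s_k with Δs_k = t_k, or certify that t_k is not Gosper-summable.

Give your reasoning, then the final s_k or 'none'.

s_k = -k/(2*k + 4)

t_(k+1)/t_k = (k + 2)/(k + 4).
So A=k + 2 and B=k + 4, with C=1.
Key eq: (k + 2)·f(k+1) = (k + 3)·f(k) + (1).
deg f ≤ 1 (via 1,1,0).
Solve for f: f(k) = k/2 (degree 1 ≤ 1).
Certificate R = B(k−1)f/C = k*(k + 3)/2 gives s_k = -k/(2*k + 4).
s_(k+1) − s_k = -1/(k**2 + 5*k + 6) = t_k.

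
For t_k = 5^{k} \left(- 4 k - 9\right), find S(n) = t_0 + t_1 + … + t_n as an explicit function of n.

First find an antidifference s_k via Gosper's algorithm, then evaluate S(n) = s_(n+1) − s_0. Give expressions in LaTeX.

S(n) = - 5 \cdot 5^{n} n - 10 \cdot 5^{n} + 1

r(k) = 5*(4*k + 13)/(4*k + 9) after simplifying.
Take A(k)=5, B(k)=1, C(k)=k + 9/4.
Key eq: (5)·f(k+1) = (1)·f(k) + (k + 9/4).
deg f ≤ 1 (via 0,0,1).
Solve for f: f(k) = (k + 1)/4 (degree 1 ≤ 1).
R(k) = B(k−1)·f(k)/C(k) = (k + 1)/(4*k + 9); s_k = R·t_k = 5**k*(-k - 1).
s_(k+1) − s_k = 5**k*(-4*k - 9) = t_k.
Σ_(k=0)^n t_k = s_(n+1) − s_(0) = (5**(n + 1)*(-n - 2)) − (-1), i.e. -5*5**n*n - 10*5**n + 1.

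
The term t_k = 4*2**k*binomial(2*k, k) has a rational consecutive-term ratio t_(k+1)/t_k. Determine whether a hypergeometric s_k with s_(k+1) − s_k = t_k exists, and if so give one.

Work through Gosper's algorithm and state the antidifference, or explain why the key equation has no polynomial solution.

no hypergeometric antidifference exists

Ratio r(k) = 4*(2*k + 1)/(k + 1).
Normal form (A,B,C) = (8*k + 4, k + 1, 1).
Solve (8*k + 4)·f(k+1) − (k)·f(k) = 1.
deg f ≤ -1 (via 1,1,0).
Negative degree bound (-1): no f exists, t_k not Gosper-summable.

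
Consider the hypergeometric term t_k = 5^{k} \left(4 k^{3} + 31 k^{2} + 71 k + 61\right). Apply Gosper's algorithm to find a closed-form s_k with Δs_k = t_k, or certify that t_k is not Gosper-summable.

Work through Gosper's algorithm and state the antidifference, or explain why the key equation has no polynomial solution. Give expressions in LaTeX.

s_k = 5^{k} \left(k^{3} + 4 k^{2} + 4 k + 4\right)

The ratio is 5*(4*k**3 + 43*k**2 + 145*k + 167)/(4*k**3 + 31*k**2 + 71*k + 61).
Normal form (A,B,C) = (5, 1, k**3 + 31*k**2/4 + 71*k/4 + 61/4).
Need (5)·f(k+1) − (1)·f(k) = k**3 + 31*k**2/4 + 71*k/4 + 61/4.
Degrees (0,0,3) ⇒ d ≤ 3.
A polynomial solution: f(k) = (k**3 + 4*k**2 + 4*k + 4)/4.
Then R = B(k−1)f/C = (k**3 + 4*k**2 + 4*k + 4)/(4*k**3 + 31*k**2 + 71*k + 61), so s_k = R(k)·t_k = 5**k*(k**3 + 4*k**2 + 4*k + 4).
Δs = 5**k*(4*k**3 + 31*k**2 + 71*k + 61), as required.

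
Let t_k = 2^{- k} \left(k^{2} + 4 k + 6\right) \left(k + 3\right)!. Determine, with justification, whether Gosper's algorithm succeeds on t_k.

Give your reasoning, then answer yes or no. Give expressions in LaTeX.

Yes. s_k = 2^{1 - k} \left(k + 1\right) \left(k + 3\right)!.

Ratio r(k) = (k + 4)*(4*k + (k + 1)**2 + 10)/(2*(k**2 + 4*k + 6)).
Factor: A=k/2 + 2; B=1; C=k**2 + 4*k + 6.
f must satisfy (k/2 + 2)·f(k+1) − (1)·f(k) = k**2 + 4*k + 6.
Bound: deg f ≤ 1.
Coefficient equations give f(k) = 2*(k + 1).
Get s_k = R·t_k = 2**(1 - k)*(k + 1)*factorial(k + 3) with R(k) = B(k−1)f(k)/C(k) = 2*(k + 1)/(k**2 + 4*k + 6).
Check: Δs_k = (k**2 + 4*k + 6)*factorial(k + 3)/2**k. ✓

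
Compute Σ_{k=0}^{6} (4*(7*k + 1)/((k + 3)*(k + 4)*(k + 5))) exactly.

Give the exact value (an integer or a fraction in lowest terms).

Compute t_(k+1)/t_k: get (k + 3)*(7*k + 8)/((k + 6)*(7*k + 1)).
Factor: A=k + 3; B=k + 6; C=k + 1/7.
Set up (k + 3)·f(k+1) − (k + 5)·f(k) − (k + 1/7) = 0.
Bound: deg f ≤ 2.
Match coefficients ⇒ f(k) = k*(11*k - 7)/84.
So s_k = (B(k−1)f/C)·t_k = (k*(k + 5)*(11*k - 7)/(12*(7*k + 1)))·t_k = k*(11*k - 7)/(3*(k + 3)*(k + 4)).
s_(k+1) − s_k = 4*(7*k + 1)/(k**3 + 12*k**2 + 47*k + 60) = t_k.
Sum = s_(7) − s_(0); s_(7) = 49/33, s_(0) = 0 ⇒ 49/33.

Σ = 49/33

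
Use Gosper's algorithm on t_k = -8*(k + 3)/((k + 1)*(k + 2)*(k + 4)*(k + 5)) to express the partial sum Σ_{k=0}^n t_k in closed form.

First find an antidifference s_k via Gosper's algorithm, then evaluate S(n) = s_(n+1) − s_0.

S(n) = (-n**2 - 7*n - 6)/(n**2 + 7*n + 10)

Compute t_(k+1)/t_k: get (k + 1)*(k + 4)**2/((k + 3)**2*(k + 6)).
Gosper form: A/B · C(k+1)/C(k) with A=k + 1, B=k + 6, C=k**2 + 6*k + 9.
f must satisfy (k + 1)·f(k+1) − (k + 5)·f(k) = k**2 + 6*k + 9.
From deg A=1, deg B=1, deg C=2: d=4.
A polynomial solution: f(k) = k*(k + 2)*(k + 3)*(k + 5)/8.
R(k) = B(k−1)·f(k)/C(k) = k*(k + 2)*(k + 5)**2/(8*(k + 3)); s_k = R·t_k = k*(-k - 5)/(k**2 + 5*k + 4).
s_(k+1) − s_k = 8*(-k - 3)/(k**4 + 12*k**3 + 49*k**2 + 78*k + 40) = t_k.
Evaluate: s_(n+1) = (-n**2 - 7*n - 6)/(n**2 + 7*n + 10); subtract s_(0) = 0 ⇒ S(n) = (-n**2 - 7*n - 6)/(n**2 + 7*n + 10).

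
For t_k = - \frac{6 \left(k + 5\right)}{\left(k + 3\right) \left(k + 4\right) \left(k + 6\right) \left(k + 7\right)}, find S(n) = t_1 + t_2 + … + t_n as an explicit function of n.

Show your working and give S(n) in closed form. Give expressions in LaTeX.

S(n) = \frac{3 n \left(- n - 11\right)}{28 \left(n^{2} + 11 n + 28\right)}

The ratio is (k + 3)*(k + 6)**2/((k + 5)**2*(k + 8)).
Take A(k)=k + 3, B(k)=k + 8, C(k)=k**2 + 10*k + 25.
Set up (k + 3)·f(k+1) − (k + 7)·f(k) − (k**2 + 10*k + 25) = 0.
Bound: deg f ≤ 4.
Solving with deg f ≤ 4: f(k) = k*(k + 4)*(k + 5)*(k + 9)/36.
R(k) = B(k−1)·f(k)/C(k) = k*(k + 4)*(k + 7)*(k + 9)/(36*(k + 5)); s_k = R·t_k = k*(-k - 9)/(6*(k**2 + 9*k + 18)).
Verify: 6*(-k - 5)/(k**4 + 20*k**3 + 145*k**2 + 450*k + 504) matches t_k.
Σ_(k=1)^n t_k = s_(n+1) − s_(1) = ((-n**2 - 11*n - 10)/(6*(n**2 + 11*n + 28))) − (-5/84), i.e. 3*n*(-n - 11)/(28*(n**2 + 11*n + 28)).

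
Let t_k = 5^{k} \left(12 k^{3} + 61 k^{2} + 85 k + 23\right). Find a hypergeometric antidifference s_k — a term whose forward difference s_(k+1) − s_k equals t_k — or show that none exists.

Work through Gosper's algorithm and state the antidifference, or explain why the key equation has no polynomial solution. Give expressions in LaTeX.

s_k = 5^{k} \left(3 k^{3} + 4 k^{2} - 3\right)

Compute t_(k+1)/t_k: get 5*(12*k**3 + 97*k**2 + 243*k + 181)/(12*k**3 + 61*k**2 + 85*k + 23).
Gosper form: A/B · C(k+1)/C(k) with A=5, B=1, C=k**3 + 61*k**2/12 + 85*k/12 + 23/12.
f must satisfy (5)·f(k+1) − (1)·f(k) = k**3 + 61*k**2/12 + 85*k/12 + 23/12.
Degrees (0,0,3) ⇒ d ≤ 3.
Match coefficients ⇒ f(k) = (3*k**3 + 4*k**2 - 3)/12.
Get s_k = R·t_k = 5**k*(3*k**3 + 4*k**2 - 3) with R(k) = B(k−1)f(k)/C(k) = (3*k**3 + 4*k**2 - 3)/(12*k**3 + 61*k**2 + 85*k + 23).
Δs = 5**k*(12*k**3 + 61*k**2 + 85*k + 23), as required.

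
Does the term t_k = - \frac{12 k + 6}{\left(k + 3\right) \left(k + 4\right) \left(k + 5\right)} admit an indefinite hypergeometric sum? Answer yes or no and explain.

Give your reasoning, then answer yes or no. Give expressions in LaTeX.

Yes. s_k = - \frac{k \left(7 k + 1\right)}{4 \left(k + 3\right) \left(k + 4\right)}.

The ratio is (k + 3)*(2*k + 3)/((k + 6)*(2*k + 1)).
Normal form (A,B,C) = (k + 3, k + 6, k + 1/2).
Key eq: (k + 3)·f(k+1) = (k + 5)·f(k) + (k + 1/2).
d = 2 from the (1,1,1) case.
Match coefficients ⇒ f(k) = k*(7*k + 1)/48.
R(k) = B(k−1)·f(k)/C(k) = k*(k + 5)*(7*k + 1)/(24*(2*k + 1)); s_k = R·t_k = -k*(7*k + 1)/(4*(k + 3)*(k + 4)).
Verify: 6*(-2*k - 1)/(k**3 + 12*k**2 + 47*k + 60) matches t_k.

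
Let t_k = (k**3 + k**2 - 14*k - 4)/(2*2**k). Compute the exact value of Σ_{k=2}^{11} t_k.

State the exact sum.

t_(k+1)/t_k = (k**3 + 4*k**2 - 9*k - 16)/(2*(k**3 + k**2 - 14*k - 4)).
Normal form (A,B,C) = (1/2, 1, k**3 + k**2 - 14*k - 4).
f must satisfy (1/2)·f(k+1) − (1)·f(k) = k**3 + k**2 - 14*k - 4.
Degrees (0,0,3) ⇒ d ≤ 3.
Match coefficients ⇒ f(k) = -2*(k - 1)*(k**2 + 5*k + 2).
Certificate R = B(k−1)f/C = -2*(k - 1)*(k**2 + 5*k + 2)/(k**3 + k**2 - 14*k - 4) gives s_k = (-k**3 - 4*k**2 + 3*k + 2)/2**k.
Verify: (k**3 + k**2 - 14*k - 4)/(2*2**k) matches t_k.
Telescoping: Σ = s_(12) − s_(2) = -1133/2048 − (-4) = 7059/2048.

Σ = 7059/2048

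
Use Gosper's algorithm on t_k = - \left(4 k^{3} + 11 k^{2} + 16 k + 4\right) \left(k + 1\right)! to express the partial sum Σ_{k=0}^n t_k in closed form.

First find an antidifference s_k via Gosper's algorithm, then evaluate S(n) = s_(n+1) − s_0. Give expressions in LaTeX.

r(k) = (4*k**4 + 31*k**3 + 96*k**2 + 135*k + 70)/(4*k**3 + 11*k**2 + 16*k + 4) after simplifying.
So A=k + 2 and B=1, with C=k**3 + 11*k**2/4 + 4*k + 1.
Need (k + 2)·f(k+1) − (1)·f(k) = k**3 + 11*k**2/4 + 4*k + 1.
Degrees (1,0,3) ⇒ d ≤ 2.
Solving with deg f ≤ 2: f(k) = (4*k**2 - k - 2)/4.
R(k) = B(k−1)·f(k)/C(k) = (4*k**2 - k - 2)/(4*k**3 + 11*k**2 + 16*k + 4); s_k = R·t_k = (-4*k**2 + k + 2)*factorial(k + 1).
Δs = -(4*k**3 + 11*k**2 + 16*k + 4)*factorial(k + 1), as required.
Telescope: S(n) = s_(n+1) − s_(0) = -(4*n**2 + 7*n + 1)*factorial(n + 2) − (2) = -4*n**4*factorial(n) - 19*n**3*factorial(n) - 30*n**2*factorial(n) - 17*n*factorial(n) - 2*factorial(n) - 2.

S(n) = - 4 n^{4} n! - 19 n^{3} n! - 30 n^{2} n! - 17 n n! - 2 n! - 2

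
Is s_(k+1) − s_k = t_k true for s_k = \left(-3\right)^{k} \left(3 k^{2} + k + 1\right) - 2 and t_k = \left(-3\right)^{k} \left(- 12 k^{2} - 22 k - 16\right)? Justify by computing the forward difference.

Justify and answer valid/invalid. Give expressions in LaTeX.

s_(k+1) = (-3)**(k + 1)*(k + 3*(k + 1)**2 + 2) - 2
s_(k+1) − s_k = (-3)**k*(-12*k**2 - 22*k - 16)
(s_(k+1) − s_k) − t_k = 0

Valid: the claim telescopes to t_k.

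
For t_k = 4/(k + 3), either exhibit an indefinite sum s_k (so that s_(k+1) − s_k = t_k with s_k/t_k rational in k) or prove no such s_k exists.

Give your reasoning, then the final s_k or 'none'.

no hypergeometric antidifference exists

Compute t_(k+1)/t_k: get (k + 3)/(k + 4).
Gosper form: A/B · C(k+1)/C(k) with A=k + 3, B=k + 4, C=1.
Solve (k + 3)·f(k+1) − (k + 3)·f(k) = 1.
Bound: deg f ≤ 0.
Put f(k) = c0: A·f(k+1) − B(k−1)·f(k) − C = -1; need -1 = 0 — inconsistent ⇒ no f, not summable.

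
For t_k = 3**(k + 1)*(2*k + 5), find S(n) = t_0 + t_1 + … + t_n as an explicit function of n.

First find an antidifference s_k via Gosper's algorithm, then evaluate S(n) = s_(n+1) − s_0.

S(n) = 9*3**n*n + 18*3**n - 3

Compute t_(k+1)/t_k: get 3*(2*k + 7)/(2*k + 5).
So A=3 and B=1, with C=k + 5/2.
f must satisfy (3)·f(k+1) − (1)·f(k) = k + 5/2.
From deg A=0, deg B=0, deg C=1: d=1.
A polynomial solution: f(k) = (k + 1)/2.
R(k) = B(k−1)·f(k)/C(k) = (k + 1)/(2*k + 5); s_k = R·t_k = 3**(k + 1)*(k + 1).
Check: Δs_k = 3**(k + 1)*(2*k + 5). ✓
Evaluate: s_(n+1) = 3**(n + 2)*(n + 2); subtract s_(0) = 3 ⇒ S(n) = 9*3**n*n + 18*3**n - 3.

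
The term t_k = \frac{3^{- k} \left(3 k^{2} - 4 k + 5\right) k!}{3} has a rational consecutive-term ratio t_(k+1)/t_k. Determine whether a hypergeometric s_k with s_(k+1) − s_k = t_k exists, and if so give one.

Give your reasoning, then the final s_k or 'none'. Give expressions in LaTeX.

Compute t_(k+1)/t_k: get (k + 1)*(-4*k + 3*(k + 1)**2 + 1)/(3*(3*k**2 - 4*k + 5)).
So A=k/3 + 1/3 and B=1, with C=k**2 - 4*k/3 + 5/3.
f must satisfy (k/3 + 1/3)·f(k+1) − (1)·f(k) = k**2 - 4*k/3 + 5/3.
deg f ≤ 1 (via 1,0,2).
Match coefficients ⇒ f(k) = 3*k - 1.
R(k) = B(k−1)·f(k)/C(k) = 3*(3*k - 1)/(3*k**2 - 4*k + 5); s_k = R·t_k = (3*k - 1)*factorial(k)/3**k.
Check: Δs_k = (3*k**2 - 4*k + 5)*factorial(k)/(3*3**k). ✓

s_k = 3^{- k} \left(3 k - 1\right) k!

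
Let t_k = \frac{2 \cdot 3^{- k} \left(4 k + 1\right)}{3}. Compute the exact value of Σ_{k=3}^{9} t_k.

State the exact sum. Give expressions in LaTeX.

Σ = 32762/59049

Ratio r(k) = (4*k + 5)/(3*(4*k + 1)).
Factor: A=1/3; B=1; C=k + 1/4.
Solve (1/3)·f(k+1) − (1)·f(k) = k + 1/4.
Degrees (0,0,1) ⇒ d ≤ 1.
A polynomial solution: f(k) = -3*(4*k + 3)/8.
Then R = B(k−1)f/C = -3*(4*k + 3)/(2*(4*k + 1)), so s_k = R(k)·t_k = (-4*k - 3)/3**k.
s_(k+1) − s_k = 2*(4*k + 1)/(3*3**k) = t_k.
Telescoping: Σ = s_(10) − s_(3) = -43/59049 − (-5/9) = 32762/59049.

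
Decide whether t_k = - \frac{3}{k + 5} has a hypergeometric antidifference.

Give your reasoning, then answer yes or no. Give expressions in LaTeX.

No. Not Gosper-summable.

The ratio is (k + 5)/(k + 6).
A = k + 5, B = k + 6, C = 1.
Set up (k + 5)·f(k+1) − (k + 5)·f(k) − (1) = 0.
Degrees (1,1,0) ⇒ d ≤ 0.
Write f(k) = c0. Then LHS − RHS = -1, requiring -1 = 0: contradictory. No certificate.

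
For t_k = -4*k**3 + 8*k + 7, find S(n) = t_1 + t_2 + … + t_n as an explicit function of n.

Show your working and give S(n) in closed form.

Compute t_(k+1)/t_k: get (8*k - 4*(k + 1)**3 + 15)/(-4*k**3 + 8*k + 7).
Normal form (A,B,C) = (1, 1, k**3 - 2*k - 7/4).
Need (1)·f(k+1) − (1)·f(k) = k**3 - 2*k - 7/4.
deg f ≤ 4 (via 0,0,3).
A polynomial solution: f(k) = k*(k**3 - 2*k**2 - 3*k - 3)/4.
Certificate R = B(k−1)f/C = k*(k**3 - 2*k**2 - 3*k - 3)/(4*k**3 - 8*k - 7) gives s_k = k*(-k**3 + 2*k**2 + 3*k + 3).
Verify: -4*k**3 + 8*k + 7 matches t_k.
Telescope: S(n) = s_(n+1) − s_(1) = -n**4 - 2*n**3 + 3*n**2 + 11*n + 7 − (7) = n*(-n**3 - 2*n**2 + 3*n + 11).

S(n) = n*(-n**3 - 2*n**2 + 3*n + 11)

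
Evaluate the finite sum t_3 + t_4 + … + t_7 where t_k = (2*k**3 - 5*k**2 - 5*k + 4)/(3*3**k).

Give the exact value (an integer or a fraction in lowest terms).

Compute t_(k+1)/t_k: get (2*k**3 + k**2 - 9*k - 4)/(3*(2*k**3 - 5*k**2 - 5*k + 4)).
Gosper form: A/B · C(k+1)/C(k) with A=1/3, B=1, C=k**3 - 5*k**2/2 - 5*k/2 + 2.
Solve (1/3)·f(k+1) − (1)·f(k) = k**3 - 5*k**2/2 - 5*k/2 + 2.
deg f ≤ 3 (via 0,0,3).
Match coefficients ⇒ f(k) = -3*(k**3 - k**2 - 2*k + 1)/2.
So s_k = (B(k−1)f/C)·t_k = (-3*(k**3 - k**2 - 2*k + 1)/(2*k**3 - 5*k**2 - 5*k + 4))·t_k = (-k**3 + k**2 + 2*k - 1)/3**k.
Check: Δs_k = (2*k**3 - 5*k**2 - 5*k + 4)/(3*3**k). ✓
Sum = s_(8) − s_(3); s_(8) = -433/6561, s_(3) = -13/27 ⇒ 2726/6561.

Σ = 2726/6561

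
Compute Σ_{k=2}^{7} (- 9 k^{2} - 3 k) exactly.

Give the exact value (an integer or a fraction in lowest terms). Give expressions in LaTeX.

Σ = -1332

Step 1: r(k) = (k + 3*(k + 1)**2 + 1)/(k*(3*k + 1)).
Gosper form: A/B · C(k+1)/C(k) with A=1, B=1, C=k**2 + k/3.
Key eq: (1)·f(k+1) = (1)·f(k) + (k**2 + k/3).
From deg A=0, deg B=0, deg C=2: d=3.
Match coefficients ⇒ f(k) = k**2*(k - 1)/3.
Get s_k = R·t_k = 3*k**2*(1 - k) with R(k) = B(k−1)f(k)/C(k) = k*(k - 1)/(3*k + 1).
Verify: 3*k*(-3*k - 1) matches t_k.
Telescoping: Σ = s_(8) − s_(2) = -1344 − (-12) = -1332.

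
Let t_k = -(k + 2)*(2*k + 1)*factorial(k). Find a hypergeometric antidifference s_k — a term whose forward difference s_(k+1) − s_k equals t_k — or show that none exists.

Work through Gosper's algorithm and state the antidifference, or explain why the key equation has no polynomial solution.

Compute t_(k+1)/t_k: get (k + 1)*(k + 3)*(2*k + 3)/((k + 2)*(2*k + 1)).
Factor: A=k + 1; B=1; C=k**2 + 5*k/2 + 1.
Need (k + 1)·f(k+1) − (1)·f(k) = k**2 + 5*k/2 + 1.
deg f ≤ 1 (via 1,0,2).
Solve for f: f(k) = (2*k + 3)/2 (degree 1 ≤ 1).
Then R = B(k−1)f/C = (2*k + 3)/((k + 2)*(2*k + 1)), so s_k = R(k)·t_k = -(2*k + 3)*factorial(k).
Verify: -(k + 2)*(2*k + 1)*factorial(k) matches t_k.

s_k = -(2*k + 3)*factorial(k)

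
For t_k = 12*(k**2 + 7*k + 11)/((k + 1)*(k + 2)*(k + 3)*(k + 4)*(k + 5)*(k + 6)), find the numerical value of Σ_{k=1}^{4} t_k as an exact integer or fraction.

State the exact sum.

Ratio r(k) = (k + 1)*(7*k + (k + 1)**2 + 18)/((k + 7)*(k**2 + 7*k + 11)).
A = k + 1, B = k + 7, C = k**2 + 7*k + 11.
f must satisfy (k + 1)·f(k+1) − (k + 6)·f(k) = k**2 + 7*k + 11.
d = 5 from the (1,1,2) case.
Solving with deg f ≤ 5: f(k) = k*(k + 2)*(k + 4)*(k**2 + 9*k + 23)/45.
So s_k = (B(k−1)f/C)·t_k = (k*(k + 2)*(k + 4)*(k + 6)*(k**2 + 9*k + 23)/(45*(k**2 + 7*k + 11)))·t_k = 4*k*(k**2 + 9*k + 23)/(15*(k**3 + 9*k**2 + 23*k + 15)).
Verify: 12*(k**2 + 7*k + 11)/(k**6 + 21*k**5 + 175*k**4 + 735*k**3 + 1624*k**2 + 1764*k + 720) matches t_k.
Telescoping: Σ = s_(5) − s_(1) = 31/120 − (11/60) = 3/40.

Σ = 3/40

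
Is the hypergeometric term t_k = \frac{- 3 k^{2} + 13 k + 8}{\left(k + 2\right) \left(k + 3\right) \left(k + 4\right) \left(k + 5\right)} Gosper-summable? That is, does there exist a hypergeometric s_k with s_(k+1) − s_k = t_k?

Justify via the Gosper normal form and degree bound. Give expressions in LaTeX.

Yes. s_k = \frac{k \left(3 k + 1\right)}{\left(k + 2\right) \left(k + 3\right) \left(k + 4\right)}.

t_(k+1)/t_k = (k + 2)*(13*k - 3*(k + 1)**2 + 21)/((k + 6)*(-3*k**2 + 13*k + 8)).
So A=k + 2 and B=k + 6, with C=k**2 - 13*k/3 - 8/3.
Need (k + 2)·f(k+1) − (k + 5)·f(k) = k**2 - 13*k/3 - 8/3.
deg f ≤ 3 (via 1,1,2).
Match coefficients ⇒ f(k) = -k*(3*k + 1)/3.
So s_k = (B(k−1)f/C)·t_k = (-k*(k + 5)*(3*k + 1)/(3*k**2 - 13*k - 8))·t_k = k*(3*k + 1)/((k + 2)*(k + 3)*(k + 4)).
Check: Δs_k = (-3*k**2 + 13*k + 8)/(k**4 + 14*k**3 + 71*k**2 + 154*k + 120). ✓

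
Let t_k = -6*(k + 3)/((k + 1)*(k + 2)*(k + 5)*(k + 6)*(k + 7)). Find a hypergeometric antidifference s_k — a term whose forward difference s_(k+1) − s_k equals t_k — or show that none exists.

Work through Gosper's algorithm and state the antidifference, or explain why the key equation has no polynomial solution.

Step 1: r(k) = (k + 1)*(k + 4)*(k + 5)/((k + 3)**2*(k + 8)).
So A=k + 1 and B=k + 8, with C=k**3 + 10*k**2 + 33*k + 36.
Key eq: (k + 1)·f(k+1) = (k + 7)·f(k) + (k**3 + 10*k**2 + 33*k + 36).
From deg A=1, deg B=1, deg C=3: d=6.
Match coefficients ⇒ f(k) = k*(k + 2)*(k + 3)*(k + 4)*(k**2 + 12*k + 41)/90.
So s_k = (B(k−1)f/C)·t_k = (k*(k + 2)*(k + 7)*(k**2 + 12*k + 41)/(90*(k + 3)))·t_k = k*(-k**2 - 12*k - 41)/(15*(k**3 + 12*k**2 + 41*k + 30)).
s_(k+1) − s_k = 6*(-k - 3)/(k**5 + 21*k**4 + 163*k**3 + 567*k**2 + 844*k + 420) = t_k.

s_k = k*(-k**2 - 12*k - 41)/(15*(k**3 + 12*k**2 + 41*k + 30))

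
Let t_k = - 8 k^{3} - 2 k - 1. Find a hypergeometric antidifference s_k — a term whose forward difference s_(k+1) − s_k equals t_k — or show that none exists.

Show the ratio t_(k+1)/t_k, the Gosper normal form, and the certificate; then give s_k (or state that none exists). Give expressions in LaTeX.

s_k = k^{2} \left(- 2 k^{2} + 4 k - 3\right)

t_(k+1)/t_k = (2*k + 8*(k + 1)**3 + 3)/(8*k**3 + 2*k + 1).
Take A(k)=1, B(k)=1, C(k)=k**3 + k/4 + 1/8.
Set up (1)·f(k+1) − (1)·f(k) − (k**3 + k/4 + 1/8) = 0.
Degrees (0,0,3) ⇒ d ≤ 4.
Coefficient equations give f(k) = k**2*(2*k**2 - 4*k + 3)/8.
So s_k = (B(k−1)f/C)·t_k = (k**2*(2*k**2 - 4*k + 3)/(8*k**3 + 2*k + 1))·t_k = k**2*(-2*k**2 + 4*k - 3).
Δs = -8*k**3 - 2*k - 1, as required.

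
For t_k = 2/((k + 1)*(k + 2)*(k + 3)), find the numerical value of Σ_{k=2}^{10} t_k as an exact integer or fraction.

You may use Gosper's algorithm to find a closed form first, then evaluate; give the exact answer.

Σ = 1/13

r(k) = (k + 1)/(k + 4) after simplifying.
Gosper form: A/B · C(k+1)/C(k) with A=k + 1, B=k + 4, C=1.
Key eq: (k + 1)·f(k+1) = (k + 3)·f(k) + (1).
deg f ≤ 2 (via 1,1,0).
A polynomial solution: f(k) = k*(k + 3)/4.
Get s_k = R·t_k = k*(k + 3)/(2*(k + 1)*(k + 2)) with R(k) = B(k−1)f(k)/C(k) = k*(k + 3)**2/4.
Verify: 2/(k**3 + 6*k**2 + 11*k + 6) matches t_k.
Telescoping: Σ = s_(11) − s_(2) = 77/156 − (5/12) = 1/13.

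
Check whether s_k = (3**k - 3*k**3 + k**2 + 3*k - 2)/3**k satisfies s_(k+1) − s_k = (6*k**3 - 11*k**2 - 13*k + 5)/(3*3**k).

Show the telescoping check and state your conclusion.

s_(k+1) = (3*3**k - 3*k**3 - 8*k**2 - 4*k - 1)/(3*3**k)
s_(k+1) − s_k = (6*k**3 - 11*k**2 - 13*k + 5)/(3*3**k)
(s_(k+1) − s_k) − t_k = 0

valid; difference matches t_k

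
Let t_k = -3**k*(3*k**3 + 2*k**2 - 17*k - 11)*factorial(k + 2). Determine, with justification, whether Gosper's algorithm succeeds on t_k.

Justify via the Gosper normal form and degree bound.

Yes. s_k = -3**k*(k**2 - 4*k + 2)*factorial(k + 2).

t_(k+1)/t_k = 3*(3*k**4 + 20*k**3 + 29*k**2 - 35*k - 69)/(3*k**3 + 2*k**2 - 17*k - 11).
Normal form (A,B,C) = (3*k + 9, 1, k**3 + 2*k**2/3 - 17*k/3 - 11/3).
Solve (3*k + 9)·f(k+1) − (1)·f(k) = k**3 + 2*k**2/3 - 17*k/3 - 11/3.
d = 2 from the (1,0,3) case.
A polynomial solution: f(k) = (k**2 - 4*k + 2)/3.
Then R = B(k−1)f/C = (k**2 - 4*k + 2)/(3*k**3 + 2*k**2 - 17*k - 11), so s_k = R(k)·t_k = -3**k*(k**2 - 4*k + 2)*factorial(k + 2).
s_(k+1) − s_k = -3**k*(3*k**3 + 2*k**2 - 17*k - 11)*factorial(k + 2) = t_k.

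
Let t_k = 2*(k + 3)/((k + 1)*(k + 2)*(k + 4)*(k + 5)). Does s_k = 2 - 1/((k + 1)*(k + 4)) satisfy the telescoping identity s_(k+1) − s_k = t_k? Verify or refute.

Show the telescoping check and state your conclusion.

s_(k+1) = 2 - 1/((k + 2)*(k + 5))
s_(k+1) − s_k = 2*(k + 3)/(k**4 + 12*k**3 + 49*k**2 + 78*k + 40)
(s_(k+1) − s_k) − t_k = 0

valid; difference matches t_k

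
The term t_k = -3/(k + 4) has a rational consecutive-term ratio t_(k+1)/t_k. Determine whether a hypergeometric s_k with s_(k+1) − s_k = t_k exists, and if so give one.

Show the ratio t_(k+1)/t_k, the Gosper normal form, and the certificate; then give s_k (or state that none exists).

Compute t_(k+1)/t_k: get (k + 4)/(k + 5).
Gosper form: A/B · C(k+1)/C(k) with A=k + 4, B=k + 5, C=1.
Need (k + 4)·f(k+1) − (k + 4)·f(k) = 1.
Bound: deg f ≤ 0.
f = c0 ⇒ A·f(k+1) − B(k−1)·f(k) − C = -1. The system {-1 = 0} is inconsistent; no antidifference.

not Gosper-summable; s_k does not exist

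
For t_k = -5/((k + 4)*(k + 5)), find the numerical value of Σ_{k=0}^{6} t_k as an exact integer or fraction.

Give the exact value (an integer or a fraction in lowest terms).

Σ = -35/44

The ratio is (k + 4)/(k + 6).
Take A(k)=k + 4, B(k)=k + 6, C(k)=1.
Key eq: (k + 4)·f(k+1) = (k + 5)·f(k) + (1).
From deg A=1, deg B=1, deg C=0: d=1.
Solve for f: f(k) = k/4 (degree 1 ≤ 1).
So s_k = (B(k−1)f/C)·t_k = (k*(k + 5)/4)·t_k = -5*k/(4*k + 16).
Verify: -5/(k**2 + 9*k + 20) matches t_k.
Telescoping: Σ = s_(7) − s_(0) = -35/44 − (0) = -35/44.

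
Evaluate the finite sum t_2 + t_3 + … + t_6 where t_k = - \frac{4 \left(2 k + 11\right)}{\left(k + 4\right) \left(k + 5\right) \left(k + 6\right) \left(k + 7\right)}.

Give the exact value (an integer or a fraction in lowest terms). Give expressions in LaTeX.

Σ = -95/1716

Compute t_(k+1)/t_k: get (k + 4)*(2*k + 13)/((k + 8)*(2*k + 11)).
So A=k + 4 and B=k + 8, with C=k + 11/2.
Solve (k + 4)·f(k+1) − (k + 7)·f(k) = k + 11/2.
d = 3 from the (1,1,1) case.
Coefficient equations give f(k) = k*(k + 5)*(k + 10)/48.
So s_k = (B(k−1)f/C)·t_k = (k*(k + 5)*(k + 7)*(k + 10)/(24*(2*k + 11)))·t_k = k*(-k - 10)/(6*(k**2 + 10*k + 24)).
Δs = 4*(-2*k - 11)/(k**4 + 22*k**3 + 179*k**2 + 638*k + 840), as required.
Evaluate s at k=7 and k=2: -119/858 and -1/12; difference -95/1716.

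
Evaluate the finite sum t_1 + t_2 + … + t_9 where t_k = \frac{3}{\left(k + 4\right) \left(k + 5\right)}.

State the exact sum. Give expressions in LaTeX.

t_(k+1)/t_k = (k + 4)/(k + 6).
Factor: A=k + 4; B=k + 6; C=1.
f must satisfy (k + 4)·f(k+1) − (k + 5)·f(k) = 1.
d = 1 from the (1,1,0) case.
Match coefficients ⇒ f(k) = k/4.
Then R = B(k−1)f/C = k*(k + 5)/4, so s_k = R(k)·t_k = 3*k/(4*(k + 4)).
Δs = 3/(k**2 + 9*k + 20), as required.
Evaluate s at k=10 and k=1: 15/28 and 3/20; difference 27/70.

Σ = 27/70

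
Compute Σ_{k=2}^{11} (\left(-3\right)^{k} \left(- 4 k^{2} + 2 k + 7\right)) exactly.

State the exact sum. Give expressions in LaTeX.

Σ = 63241488

Ratio r(k) = 3*(-4*k**2 - 6*k + 5)/(4*k**2 - 2*k - 7).
Gosper form: A/B · C(k+1)/C(k) with A=-3, B=1, C=k**2 - k/2 - 7/4.
Set up (-3)·f(k+1) − (1)·f(k) − (k**2 - k/2 - 7/4) = 0.
From deg A=0, deg B=0, deg C=2: d=2.
Solving with deg f ≤ 2: f(k) = -(k**2 - 2*k - 1)/4.
So s_k = (B(k−1)f/C)·t_k = (-(k**2 - 2*k - 1)/(4*k**2 - 2*k - 7))·t_k = (-3)**k*(k**2 - 2*k - 1).
Check: Δs_k = (-3)**k*(-4*k**2 + 2*k + 7). ✓
Sum = s_(12) − s_(2); s_(12) = 63241479, s_(2) = -9 ⇒ 63241488.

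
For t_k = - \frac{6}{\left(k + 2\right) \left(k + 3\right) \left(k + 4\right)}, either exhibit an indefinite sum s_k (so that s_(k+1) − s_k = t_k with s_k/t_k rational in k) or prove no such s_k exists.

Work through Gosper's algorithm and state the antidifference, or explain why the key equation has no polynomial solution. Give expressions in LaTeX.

s_k = \frac{k \left(- k - 5\right)}{2 \left(k + 2\right) \left(k + 3\right)}

Step 1: r(k) = (k + 2)/(k + 5).
So A=k + 2 and B=k + 5, with C=1.
Need (k + 2)·f(k+1) − (k + 4)·f(k) = 1.
Bound: deg f ≤ 2.
Solving with deg f ≤ 2: f(k) = k*(k + 5)/12.
So s_k = (B(k−1)f/C)·t_k = (k*(k + 4)*(k + 5)/12)·t_k = k*(-k - 5)/(2*(k + 2)*(k + 3)).
Check: Δs_k = -6/(k**3 + 9*k**2 + 26*k + 24). ✓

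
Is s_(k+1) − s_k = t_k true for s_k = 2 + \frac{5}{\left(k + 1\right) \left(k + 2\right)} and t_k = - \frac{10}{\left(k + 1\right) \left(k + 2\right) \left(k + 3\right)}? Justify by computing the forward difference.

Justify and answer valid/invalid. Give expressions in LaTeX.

valid; difference matches t_k

s_(k+1) = 2 + 5/((k + 2)*(k + 3))
s_(k+1) − s_k = -10/(k**3 + 6*k**2 + 11*k + 6)
(s_(k+1) − s_k) − t_k = 0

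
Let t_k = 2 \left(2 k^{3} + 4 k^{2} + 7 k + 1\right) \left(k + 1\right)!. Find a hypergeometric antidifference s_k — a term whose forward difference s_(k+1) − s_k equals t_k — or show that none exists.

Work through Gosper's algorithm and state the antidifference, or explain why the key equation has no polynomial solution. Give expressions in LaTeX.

s_k = 2 \left(2 k^{2} - 2 k + 1\right) \left(k + 1\right)!

t_(k+1)/t_k = (2*k**4 + 14*k**3 + 41*k**2 + 56*k + 28)/(2*k**3 + 4*k**2 + 7*k + 1).
Take A(k)=k + 2, B(k)=1, C(k)=k**3 + 2*k**2 + 7*k/2 + 1/2.
Need (k + 2)·f(k+1) − (1)·f(k) = k**3 + 2*k**2 + 7*k/2 + 1/2.
Degrees (1,0,3) ⇒ d ≤ 2.
Solve for f: f(k) = (2*k**2 - 2*k + 1)/2 (degree 2 ≤ 2).
So s_k = (B(k−1)f/C)·t_k = ((2*k**2 - 2*k + 1)/(2*k**3 + 4*k**2 + 7*k + 1))·t_k = 2*(2*k**2 - 2*k + 1)*factorial(k + 1).
Check: Δs_k = 2*(2*k**3 + 4*k**2 + 7*k + 1)*factorial(k + 1). ✓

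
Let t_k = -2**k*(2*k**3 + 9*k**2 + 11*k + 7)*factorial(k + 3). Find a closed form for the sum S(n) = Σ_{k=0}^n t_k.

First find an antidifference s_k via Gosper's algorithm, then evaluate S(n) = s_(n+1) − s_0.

t_(k+1)/t_k = 2*(2*k**4 + 23*k**3 + 95*k**2 + 169*k + 116)/(2*k**3 + 9*k**2 + 11*k + 7).
Take A(k)=2*k + 8, B(k)=1, C(k)=k**3 + 9*k**2/2 + 11*k/2 + 7/2.
Need (2*k + 8)·f(k+1) − (1)·f(k) = k**3 + 9*k**2/2 + 11*k/2 + 7/2.
Bound: deg f ≤ 2.
A polynomial solution: f(k) = (k**2 - k + 1)/2.
R(k) = B(k−1)·f(k)/C(k) = (k**2 - k + 1)/(2*k**3 + 9*k**2 + 11*k + 7); s_k = R·t_k = -2**k*(k**2 - k + 1)*factorial(k + 3).
Check: Δs_k = -2**k*(2*k**3 + 9*k**2 + 11*k + 7)*factorial(k + 3). ✓
Evaluate: s_(n+1) = -2**(n + 1)*(n**2 + n + 1)*factorial(n + 4); subtract s_(0) = -6 ⇒ S(n) = -2*2**n*n**2*factorial(n + 4) - 2*2**n*n*factorial(n + 4) - 2*2**n*factorial(n + 4) + 6.

S(n) = -2*2**n*n**2*factorial(n + 4) - 2*2**n*n*factorial(n + 4) - 2*2**n*factorial(n + 4) + 6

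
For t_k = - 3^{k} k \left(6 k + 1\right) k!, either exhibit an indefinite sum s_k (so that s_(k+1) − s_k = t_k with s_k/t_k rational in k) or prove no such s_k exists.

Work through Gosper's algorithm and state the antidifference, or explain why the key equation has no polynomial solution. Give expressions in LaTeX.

r(k) = (k + 1)**2*(18*k + 21)/(k*(6*k + 1)) after simplifying.
Factor: A=3*k + 3; B=1; C=k**2 + k/6.
Solve (3*k + 3)·f(k+1) − (1)·f(k) = k**2 + k/6.
Degrees (1,0,2) ⇒ d ≤ 1.
Match coefficients ⇒ f(k) = (2*k - 3)/6.
Then R = B(k−1)f/C = (2*k - 3)/(k*(6*k + 1)), so s_k = R(k)·t_k = -3**k*(2*k - 3)*factorial(k).
Verify: -3**k*k*(6*k + 1)*factorial(k) matches t_k.

s_k = - 3^{k} \left(2 k - 3\right) k!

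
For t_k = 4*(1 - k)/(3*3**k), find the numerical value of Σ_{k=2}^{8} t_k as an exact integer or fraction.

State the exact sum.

r(k) = k/(3*(k - 1)) after simplifying.
Take A(k)=1/3, B(k)=1, C(k)=k - 1.
Solve (1/3)·f(k+1) − (1)·f(k) = k - 1.
From deg A=0, deg B=0, deg C=1: d=1.
Coefficient equations give f(k) = -3*(2*k - 1)/4.
Get s_k = R·t_k = (2*k - 1)/3**k with R(k) = B(k−1)f(k)/C(k) = -3*(2*k - 1)/(4*(k - 1)).
s_(k+1) − s_k = 4*(1 - k)/(3*3**k) = t_k.
Evaluate s at k=9 and k=2: 17/19683 and 1/3; difference -6544/19683.

Σ = -6544/19683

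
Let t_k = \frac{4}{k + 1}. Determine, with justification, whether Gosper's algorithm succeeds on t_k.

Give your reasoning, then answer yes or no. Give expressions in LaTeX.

t_(k+1)/t_k = (k + 1)/(k + 2).
Normal form (A,B,C) = (k + 1, k + 2, 1).
Need (k + 1)·f(k+1) − (k + 1)·f(k) = 1.
Degrees (1,1,0) ⇒ d ≤ 0.
f = c0 ⇒ A·f(k+1) − B(k−1)·f(k) − C = -1. The system {-1 = 0} is inconsistent; no antidifference.

No — key equation has no polynomial f.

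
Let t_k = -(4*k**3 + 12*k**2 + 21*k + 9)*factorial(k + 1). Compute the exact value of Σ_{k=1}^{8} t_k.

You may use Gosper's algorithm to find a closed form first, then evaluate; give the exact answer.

Step 1: r(k) = (4*k**4 + 32*k**3 + 105*k**2 + 160*k + 92)/(4*k**3 + 12*k**2 + 21*k + 9).
A = k + 2, B = 1, C = k**3 + 3*k**2 + 21*k/4 + 9/4.
Solve (k + 2)·f(k+1) − (1)·f(k) = k**3 + 3*k**2 + 21*k/4 + 9/4.
From deg A=1, deg B=0, deg C=3: d=2.
Match coefficients ⇒ f(k) = (4*k**2 + 1)/4.
Get s_k = R·t_k = -(4*k**2 + 1)*factorial(k + 1) with R(k) = B(k−1)f(k)/C(k) = (4*k**2 + 1)/(4*k**3 + 12*k**2 + 21*k + 9).
Δs = -(4*k**3 + 12*k**2 + 21*k + 9)*factorial(k + 1), as required.
Telescoping: Σ = s_(9) − s_(1) = -1179360000 − (-10) = -1179359990.

Σ = -1179359990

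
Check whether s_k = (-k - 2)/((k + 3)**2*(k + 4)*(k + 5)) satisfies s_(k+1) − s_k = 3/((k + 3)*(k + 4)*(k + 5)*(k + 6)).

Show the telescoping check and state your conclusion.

Invalid: residual (-4*k - 15)/(k**6 + 25*k**5 + 257*k**4 + 1391*k**3 + 4182*k**2 + 6624*k + 4320) ≠ 0.

s_(k+1) = (-k - 3)/((k + 4)**2*(k + 5)*(k + 6))
s_(k+1) − s_k = ((k + 2)*(k + 4)*(k + 6) - (k + 3)**3)/((k + 3)**2*(k + 4)**2*(k + 5)*(k + 6))
(s_(k+1) − s_k) − t_k = (-4*k - 15)/(k**6 + 25*k**5 + 257*k**4 + 1391*k**3 + 4182*k**2 + 6624*k + 4320)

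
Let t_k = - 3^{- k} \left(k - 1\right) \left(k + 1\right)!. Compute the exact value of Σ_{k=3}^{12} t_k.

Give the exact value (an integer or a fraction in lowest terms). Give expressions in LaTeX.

Σ = -358752568/2187

Step 1: r(k) = k*(k + 2)/(3*(k - 1)).
Normal form (A,B,C) = (k/3 + 2/3, 1, k - 1).
f must satisfy (k/3 + 2/3)·f(k+1) − (1)·f(k) = k - 1.
Bound: deg f ≤ 0.
A polynomial solution: f(k) = 3.
R(k) = B(k−1)·f(k)/C(k) = 3/(k - 1); s_k = R·t_k = -3**(1 - k)*factorial(k + 1).
Δs = -(k - 1)*factorial(k + 1)/3**k, as required.
Sum = s_(13) − s_(3); s_(13) = -358758400/2187, s_(3) = -8/3 ⇒ -358752568/2187.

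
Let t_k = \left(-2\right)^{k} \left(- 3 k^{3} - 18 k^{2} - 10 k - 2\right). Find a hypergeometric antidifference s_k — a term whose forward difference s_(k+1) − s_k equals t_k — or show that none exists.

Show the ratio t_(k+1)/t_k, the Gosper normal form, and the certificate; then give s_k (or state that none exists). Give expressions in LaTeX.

s_k = \left(-2\right)^{k} k \left(k^{2} + 4 k - 4\right)

r(k) = 2*(-3*k**3 - 27*k**2 - 55*k - 33)/(3*k**3 + 18*k**2 + 10*k + 2) after simplifying.
A = -2, B = 1, C = k**3 + 6*k**2 + 10*k/3 + 2/3.
Set up (-2)·f(k+1) − (1)·f(k) − (k**3 + 6*k**2 + 10*k/3 + 2/3) = 0.
Bound: deg f ≤ 3.
Match coefficients ⇒ f(k) = -k*(k**2 + 4*k - 4)/3.
R(k) = B(k−1)·f(k)/C(k) = -k*(k**2 + 4*k - 4)/(3*k**3 + 18*k**2 + 10*k + 2); s_k = R·t_k = (-2)**k*k*(k**2 + 4*k - 4).
Check: Δs_k = (-2)**k*(-3*k**3 - 18*k**2 - 10*k - 2). ✓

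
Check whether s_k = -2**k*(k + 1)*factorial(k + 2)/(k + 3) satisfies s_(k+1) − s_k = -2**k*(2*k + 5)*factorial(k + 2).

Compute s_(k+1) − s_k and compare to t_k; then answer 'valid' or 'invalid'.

Invalid: residual 2**(k + 1)*(k + 2)*(2*k + 7)*factorial(k + 2)/((k + 3)*(k + 4)) ≠ 0.

s_(k+1) = -2**(k + 1)*(k + 2)*factorial(k + 3)/(k + 4)
s_(k+1) − s_k = -2**k*(2*k**3 + 15*k**2 + 37*k + 32)*factorial(k + 2)/((k + 3)*(k + 4))
(s_(k+1) − s_k) − t_k = 2**(k + 1)*(k + 2)*(2*k + 7)*factorial(k + 2)/((k + 3)*(k + 4))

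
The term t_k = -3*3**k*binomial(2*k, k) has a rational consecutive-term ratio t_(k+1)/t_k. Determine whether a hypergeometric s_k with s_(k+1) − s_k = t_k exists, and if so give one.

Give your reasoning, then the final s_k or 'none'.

The ratio is 6*(2*k + 1)/(k + 1).
Factor: A=12*k + 6; B=k + 1; C=1.
Key eq: (12*k + 6)·f(k+1) = (k)·f(k) + (1).
From deg A=1, deg B=1, deg C=0: d=-1.
Bound -1 < 0, so the key equation has no polynomial solution.

none — t_k is not Gosper-summable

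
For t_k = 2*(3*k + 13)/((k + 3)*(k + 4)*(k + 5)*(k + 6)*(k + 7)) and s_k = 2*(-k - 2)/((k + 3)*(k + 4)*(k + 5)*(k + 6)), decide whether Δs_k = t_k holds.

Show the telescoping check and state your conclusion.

Invalid: residual -16/(k**5 + 25*k**4 + 245*k**3 + 1175*k**2 + 2754*k + 2520) ≠ 0.

s_(k+1) = 2*(-k - 3)/((k + 4)*(k + 5)*(k + 6)*(k + 7))
s_(k+1) − s_k = 2*(3*k + 5)/(k**5 + 25*k**4 + 245*k**3 + 1175*k**2 + 2754*k + 2520)
(s_(k+1) − s_k) − t_k = -16/(k**5 + 25*k**4 + 245*k**3 + 1175*k**2 + 2754*k + 2520)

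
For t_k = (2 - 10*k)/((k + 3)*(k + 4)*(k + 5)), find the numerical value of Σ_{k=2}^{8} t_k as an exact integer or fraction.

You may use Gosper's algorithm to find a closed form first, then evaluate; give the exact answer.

r(k) = (k + 3)*(5*k + 4)/((k + 6)*(5*k - 1)) after simplifying.
A = k + 3, B = k + 6, C = k - 1/5.
f must satisfy (k + 3)·f(k+1) − (k + 5)·f(k) = k - 1/5.
Bound: deg f ≤ 2.
Solve for f: f(k) = k*(7*k - 11)/60 (degree 2 ≤ 2).
R(k) = B(k−1)·f(k)/C(k) = k*(k + 5)*(7*k - 11)/(12*(5*k - 1)); s_k = R·t_k = -k*(7*k - 11)/(6*(k + 3)*(k + 4)).
Check: Δs_k = 2*(1 - 5*k)/(k**3 + 12*k**2 + 47*k + 60). ✓
Σ_(k=2)^(8) t_k = s_(9) − s_(2) = -1/2 − (-1/30) = -7/15.

Σ = -7/15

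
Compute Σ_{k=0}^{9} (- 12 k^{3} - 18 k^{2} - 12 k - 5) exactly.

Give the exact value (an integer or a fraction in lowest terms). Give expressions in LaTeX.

Σ = -30020

The ratio is (12*k**3 + 54*k**2 + 84*k + 47)/(12*k**3 + 18*k**2 + 12*k + 5).
Gosper form: A/B · C(k+1)/C(k) with A=1, B=1, C=k**3 + 3*k**2/2 + k + 5/12.
f must satisfy (1)·f(k+1) − (1)·f(k) = k**3 + 3*k**2/2 + k + 5/12.
Bound: deg f ≤ 4.
Solve for f: f(k) = k*(3*k**3 + 2)/12 (degree 4 ≤ 4).
Then R = B(k−1)f/C = k*(3*k**3 + 2)/(12*k**3 + 18*k**2 + 12*k + 5), so s_k = R(k)·t_k = k*(-3*k**3 - 2).
s_(k+1) − s_k = -12*k**3 - 18*k**2 - 12*k - 5 = t_k.
Telescoping: Σ = s_(10) − s_(0) = -30020 − (0) = -30020.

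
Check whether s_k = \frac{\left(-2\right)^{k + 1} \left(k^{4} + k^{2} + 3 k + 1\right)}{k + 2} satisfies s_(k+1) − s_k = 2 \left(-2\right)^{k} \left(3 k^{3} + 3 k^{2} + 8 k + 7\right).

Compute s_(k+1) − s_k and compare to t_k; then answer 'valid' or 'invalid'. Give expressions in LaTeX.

s_(k+1) = (-2)**(k + 2)*(3*k + (k + 1)**4 + (k + 1)**2 + 4)/(k + 3)
s_(k+1) − s_k = 2*(-2)**k*(3*k**5 + 15*k**4 + 31*k**3 + 52*k**2 + 58*k + 27)/(k**2 + 5*k + 6)
(s_(k+1) − s_k) − t_k = (-2)**(k + 1)*(3*k**4 + 10*k**3 + 13*k**2 + 25*k + 15)/(k**2 + 5*k + 6)

Invalid: residual \frac{\left(-2\right)^{k + 1} \left(3 k^{4} + 10 k^{3} + 13 k^{2} + 25 k + 15\right)}{k^{2} + 5 k + 6} ≠ 0.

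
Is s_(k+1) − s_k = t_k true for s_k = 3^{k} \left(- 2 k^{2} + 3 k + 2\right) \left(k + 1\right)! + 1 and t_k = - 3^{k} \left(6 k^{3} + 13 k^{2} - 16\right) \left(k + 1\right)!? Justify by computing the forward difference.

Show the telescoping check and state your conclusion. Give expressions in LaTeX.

valid (s_(k+1) − s_k reduces to t_k)

s_(k+1) = 3**(k + 1)*(3*k - 2*(k + 1)**2 + 5)*factorial(k + 2) + 1
s_(k+1) − s_k = -3**k*(6*k**3 + 13*k**2 - 16)*factorial(k + 1)
(s_(k+1) − s_k) − t_k = 0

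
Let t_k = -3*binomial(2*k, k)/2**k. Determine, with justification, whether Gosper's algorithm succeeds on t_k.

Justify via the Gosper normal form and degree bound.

No — negative degree bound, so no certificate f.

Step 1: r(k) = (2*k + 1)/(k + 1).
Factor: A=2*k + 1; B=k + 1; C=1.
Need (2*k + 1)·f(k+1) − (k)·f(k) = 1.
Bound: deg f ≤ -1.
deg f ≤ -1 is impossible — no certificate.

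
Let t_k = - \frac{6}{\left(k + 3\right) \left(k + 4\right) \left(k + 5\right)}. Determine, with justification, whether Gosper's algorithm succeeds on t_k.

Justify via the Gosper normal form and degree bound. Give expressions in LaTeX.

Yes. s_k = \frac{k \left(- k - 7\right)}{4 \left(k + 3\right) \left(k + 4\right)}.

Ratio r(k) = (k + 3)/(k + 6).
So A=k + 3 and B=k + 6, with C=1.
Key eq: (k + 3)·f(k+1) = (k + 5)·f(k) + (1).
Bound: deg f ≤ 2.
Solving with deg f ≤ 2: f(k) = k*(k + 7)/24.
So s_k = (B(k−1)f/C)·t_k = (k*(k + 5)*(k + 7)/24)·t_k = k*(-k - 7)/(4*(k + 3)*(k + 4)).
Δs = -6/(k**3 + 12*k**2 + 47*k + 60), as required.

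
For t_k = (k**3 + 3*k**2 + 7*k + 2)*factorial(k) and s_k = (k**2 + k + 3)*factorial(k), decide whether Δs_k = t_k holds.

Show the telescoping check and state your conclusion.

valid; difference matches t_k

s_(k+1) = (k**2 + 3*k + 5)*factorial(k + 1)
s_(k+1) − s_k = (k**3 + 3*k**2 + 7*k + 2)*factorial(k)
(s_(k+1) − s_k) − t_k = 0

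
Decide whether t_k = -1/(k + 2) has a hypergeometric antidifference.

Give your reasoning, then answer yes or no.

Compute t_(k+1)/t_k: get (k + 2)/(k + 3).
Gosper form: A/B · C(k+1)/C(k) with A=k + 2, B=k + 3, C=1.
Solve (k + 2)·f(k+1) − (k + 2)·f(k) = 1.
Degrees (1,1,0) ⇒ d ≤ 0.
f = c0 ⇒ A·f(k+1) − B(k−1)·f(k) − C = -1. The system {-1 = 0} is inconsistent; no antidifference.

No — key equation has no polynomial f.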